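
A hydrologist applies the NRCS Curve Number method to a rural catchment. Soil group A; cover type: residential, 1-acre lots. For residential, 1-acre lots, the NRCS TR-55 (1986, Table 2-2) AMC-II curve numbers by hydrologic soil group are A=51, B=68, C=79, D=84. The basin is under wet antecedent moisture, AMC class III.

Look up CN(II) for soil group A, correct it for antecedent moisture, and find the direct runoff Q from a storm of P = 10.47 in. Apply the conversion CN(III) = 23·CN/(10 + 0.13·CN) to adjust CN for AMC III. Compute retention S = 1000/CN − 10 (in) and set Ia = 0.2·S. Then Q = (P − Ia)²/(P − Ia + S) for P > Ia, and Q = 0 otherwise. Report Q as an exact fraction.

Q = 1277196077161/190041366300 in ≈ 6.721 in

NRCS table: residential, 1-acre lots, soil group A → CN(II) = 51
Wet (AMC III): CN(III) = 23·51/(10 + 0.13·51) = 1173/(1663/100) = 117300/1663 ≈ 70.535
S = 1000/(117300/1663) − 10 = 4900/1173 in ≈ 4.177 in
Ia = 0.2S: 0.2·4.177 = 0.835 in (exactly 980/1173)
P − Ia = 10.470 − 0.835 = 1130131/117300 ≈ 9.635 in (> 0, runoff occurs)
Q = (1130131/117300)²/((1130131/117300) + 4900/1173) = (1277196077161/13759290000)/(1620131/117300) = 1277196077161/190041366300 in ≈ 6.721 in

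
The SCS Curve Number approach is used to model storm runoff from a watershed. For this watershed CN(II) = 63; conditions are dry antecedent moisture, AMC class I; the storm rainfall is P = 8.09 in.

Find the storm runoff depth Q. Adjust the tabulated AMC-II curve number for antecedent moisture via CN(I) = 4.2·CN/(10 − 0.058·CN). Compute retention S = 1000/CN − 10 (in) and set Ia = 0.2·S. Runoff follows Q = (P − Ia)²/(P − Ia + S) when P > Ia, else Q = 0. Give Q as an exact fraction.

Adjust CN=63 to AMC I: 4.2·63/(10 − 0.058·63) → (1323/5) ÷ (3173/500) = 132300/3173 ≈ 41.696
S = 1000/(132300/3173) − 10 = 18500/1323 in ≈ 13.983 in
Ia = 0.2·(18500/1323) = 3700/1323 in ≈ 2.797 in
Excess rainfall: 8.090 − 2.797 = 5.293 in; P > Ia so Q > 0
Q: (700307/132300)² ÷ (2550307/132300) = 490429894249/337405616100 in (≈ 1.454 in)

Q = 490429894249/337405616100 in ≈ 1.454 in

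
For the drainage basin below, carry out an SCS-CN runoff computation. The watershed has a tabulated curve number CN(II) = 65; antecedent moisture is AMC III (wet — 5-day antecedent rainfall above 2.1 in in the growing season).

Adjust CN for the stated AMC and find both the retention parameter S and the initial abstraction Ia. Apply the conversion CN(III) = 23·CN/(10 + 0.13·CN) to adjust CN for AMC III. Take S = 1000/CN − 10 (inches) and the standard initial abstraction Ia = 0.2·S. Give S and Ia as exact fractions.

Adjust CN=65 to AMC III: 23·65/(10 + 0.13·65) → 1495 ÷ (369/20) = 29900/369 ≈ 81.030
S = 1000/(29900/369) − 10 = 700/299 in ≈ 2.341 in
Ia = 0.2·(700/299) = 140/299 in ≈ 0.468 in

S = 700/299 in ≈ 2.341 in; Ia = 140/299 in ≈ 0.468 in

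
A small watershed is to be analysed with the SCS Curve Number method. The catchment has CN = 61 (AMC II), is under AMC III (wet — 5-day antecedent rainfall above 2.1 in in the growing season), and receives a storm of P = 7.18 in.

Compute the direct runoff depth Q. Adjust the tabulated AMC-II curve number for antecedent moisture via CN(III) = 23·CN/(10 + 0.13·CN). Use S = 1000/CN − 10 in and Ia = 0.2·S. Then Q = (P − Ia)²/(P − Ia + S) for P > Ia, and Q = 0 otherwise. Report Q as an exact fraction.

Wet (AMC III): CN(III) = 23·61/(10 + 0.13·61) = 1403/(1793/100) = 140300/1793 ≈ 78.249
Max retention: S = 1000/(140300/1793) − 10 = 3900/1403 in (≈ 2.780 in)
Ia = 0.2·(3900/1403) = 780/1403 in ≈ 0.556 in
P − Ia = 7.180 − 0.556 = 464677/70150 ≈ 6.624 in (> 0, runoff occurs)
Q: (464677/70150)² ÷ (659677/70150) = 215924714329/46276341550 in (≈ 4.666 in)

Q = 215924714329/46276341550 in ≈ 4.666 in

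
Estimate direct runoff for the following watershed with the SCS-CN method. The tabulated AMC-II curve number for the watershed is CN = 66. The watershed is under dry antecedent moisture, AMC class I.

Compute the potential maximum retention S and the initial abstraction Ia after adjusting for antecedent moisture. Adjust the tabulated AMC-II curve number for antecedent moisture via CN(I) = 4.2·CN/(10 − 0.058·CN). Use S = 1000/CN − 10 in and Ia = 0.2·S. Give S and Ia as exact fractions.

S = 8500/693 in ≈ 12.266 in; Ia = 1700/693 in ≈ 2.453 in

Adjust CN=66 to AMC I: 4.2·66/(10 − 0.058·66) → (1386/5) ÷ (1543/250) = 69300/1543 ≈ 44.913
Max retention: S = 1000/(69300/1543) − 10 = 8500/693 in (≈ 12.266 in)
Ia = 0.2S: 0.2·12.266 = 2.453 in (exactly 1700/693)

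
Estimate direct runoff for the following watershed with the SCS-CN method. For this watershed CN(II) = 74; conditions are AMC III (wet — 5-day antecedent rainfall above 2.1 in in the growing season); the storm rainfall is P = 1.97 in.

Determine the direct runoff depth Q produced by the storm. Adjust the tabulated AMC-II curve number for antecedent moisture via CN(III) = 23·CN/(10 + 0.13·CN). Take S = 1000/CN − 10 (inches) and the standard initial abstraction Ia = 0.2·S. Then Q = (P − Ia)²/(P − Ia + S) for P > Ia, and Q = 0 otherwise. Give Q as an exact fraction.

CN(III) from CN(II)=74: (23·74)/(10 + 0.13·74) = 85100/981 ≈ 86.748
S = 1000/(85100/981) − 10 = 1300/851 in ≈ 1.528 in
Ia = 0.2·(1300/851) = 260/851 in ≈ 0.306 in
Since P=1.970 > Ia=0.306: effective rainfall P−Ia = 141647/85100 in
Runoff Q = (P−Ia)²/(P−Ia+S) = (1.664)²/(1.664+1.528) = 20063872609/23117159700 ≈ 0.868 in

Q = 20063872609/23117159700 in ≈ 0.868 in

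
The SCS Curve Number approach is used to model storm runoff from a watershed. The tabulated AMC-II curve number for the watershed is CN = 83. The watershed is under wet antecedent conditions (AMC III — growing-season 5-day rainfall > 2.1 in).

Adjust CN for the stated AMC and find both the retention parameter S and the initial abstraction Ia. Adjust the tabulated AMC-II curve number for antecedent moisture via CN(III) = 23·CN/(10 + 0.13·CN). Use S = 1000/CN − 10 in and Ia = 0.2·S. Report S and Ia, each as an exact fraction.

Wet (AMC III): CN(III) = 23·83/(10 + 0.13·83) = 1909/(2079/100) = 190900/2079 ≈ 91.823
Max retention: S = 1000/(190900/2079) − 10 = 1700/1909 in (≈ 0.891 in)
Initial abstraction Ia = S/5 = (1700/1909)/5 = 340/1909 ≈ 0.178 in

S = 1700/1909 in ≈ 0.891 in; Ia = 340/1909 in ≈ 0.178 in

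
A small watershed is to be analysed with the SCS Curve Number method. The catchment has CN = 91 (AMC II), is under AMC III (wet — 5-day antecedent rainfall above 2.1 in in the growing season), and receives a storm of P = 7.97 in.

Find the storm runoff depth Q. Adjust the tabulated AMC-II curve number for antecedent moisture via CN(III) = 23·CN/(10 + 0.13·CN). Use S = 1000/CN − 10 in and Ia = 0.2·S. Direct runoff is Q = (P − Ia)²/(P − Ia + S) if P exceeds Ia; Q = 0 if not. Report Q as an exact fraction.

Adjust CN=91 to AMC III: 23·91/(10 + 0.13·91) → 2093 ÷ (2183/100) = 209300/2183 ≈ 95.877
Max retention: S = 1000/(209300/2183) − 10 = 900/2093 in (≈ 0.430 in)
Ia = 0.2S: 0.2·0.430 = 0.086 in (exactly 180/2093)
P − Ia = 7.970 − 0.086 = 1650121/209300 ≈ 7.884 in (> 0, runoff occurs)
Q: (1650121/209300)² ÷ (1740121/209300) = 2722899314641/364207325300 in (≈ 7.476 in)

Q = 2722899314641/364207325300 in ≈ 7.476 in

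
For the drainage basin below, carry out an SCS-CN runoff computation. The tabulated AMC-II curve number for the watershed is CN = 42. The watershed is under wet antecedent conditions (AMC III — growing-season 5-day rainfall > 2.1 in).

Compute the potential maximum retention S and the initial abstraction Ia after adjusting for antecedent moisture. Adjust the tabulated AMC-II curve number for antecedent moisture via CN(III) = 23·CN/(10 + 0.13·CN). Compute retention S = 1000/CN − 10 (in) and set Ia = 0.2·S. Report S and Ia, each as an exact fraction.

S = 2900/483 in ≈ 6.004 in; Ia = 580/483 in ≈ 1.201 in

CN(III) from CN(II)=42: (23·42)/(10 + 0.13·42) = 48300/773 ≈ 62.484
S = 1000/(48300/773) − 10 = 2900/483 in ≈ 6.004 in
Ia = 0.2S: 0.2·6.004 = 1.201 in (exactly 580/483)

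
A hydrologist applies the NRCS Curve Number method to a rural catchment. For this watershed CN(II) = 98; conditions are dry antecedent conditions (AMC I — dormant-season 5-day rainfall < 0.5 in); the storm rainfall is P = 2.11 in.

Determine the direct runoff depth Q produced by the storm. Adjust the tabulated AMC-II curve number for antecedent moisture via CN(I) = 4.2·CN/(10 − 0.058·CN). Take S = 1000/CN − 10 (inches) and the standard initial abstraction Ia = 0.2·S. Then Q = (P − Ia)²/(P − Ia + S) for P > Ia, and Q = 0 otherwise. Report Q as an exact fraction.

Q = 42898280161/26457545100 in ≈ 1.621 in

Adjust CN=98 to AMC I: 4.2·98/(10 − 0.058·98) → (2058/5) ÷ (1079/250) = 102900/1079 ≈ 95.366
Retention S: 1000/CN − 10 with CN=95.366 → S = 500/1029 ≈ 0.486 in
Ia = 0.2·(500/1029) = 100/1029 in ≈ 0.097 in
P − Ia = 2.110 − 0.097 = 207119/102900 ≈ 2.013 in (> 0, runoff occurs)
Q: (207119/102900)² ÷ (257119/102900) = 42898280161/26457545100 in (≈ 1.621 in)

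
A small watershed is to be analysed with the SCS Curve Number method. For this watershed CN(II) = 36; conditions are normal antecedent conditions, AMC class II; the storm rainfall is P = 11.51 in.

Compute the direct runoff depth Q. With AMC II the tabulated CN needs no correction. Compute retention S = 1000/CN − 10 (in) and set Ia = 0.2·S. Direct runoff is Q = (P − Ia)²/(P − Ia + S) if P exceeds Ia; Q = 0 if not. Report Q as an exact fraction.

Q = 51251281/20843100 in ≈ 2.459 in

AMC II — tabulated CN = 36 applies directly.
Max retention: S = 1000/36 − 10 = 160/9 in (≈ 17.778 in)
Ia = 0.2S: 0.2·17.778 = 3.556 in (exactly 32/9)
Excess rainfall: 11.510 − 3.556 = 7.954 in; P > Ia so Q > 0
Q = (7159/900)²/((7159/900) + 160/9) = (51251281/810000)/(23159/900) = 51251281/20843100 in ≈ 2.459 in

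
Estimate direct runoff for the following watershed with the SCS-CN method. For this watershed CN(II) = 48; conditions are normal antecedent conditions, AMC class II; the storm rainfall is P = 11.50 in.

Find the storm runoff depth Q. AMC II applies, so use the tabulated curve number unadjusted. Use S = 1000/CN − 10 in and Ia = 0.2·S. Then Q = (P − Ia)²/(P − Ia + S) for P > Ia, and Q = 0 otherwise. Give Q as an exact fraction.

Q = 1568/363 in ≈ 4.320 in

Average conditions: CN = 48 (no AMC adjustment).
Retention S: 1000/CN − 10 with CN=48.000 → S = 65/6 ≈ 10.833 in
Ia = 0.2S: 0.2·10.833 = 2.167 in (exactly 13/6)
P − Ia = 11.500 − 2.167 = 28/3 ≈ 9.333 in (> 0, runoff occurs)
Runoff Q = (P−Ia)²/(P−Ia+S) = (9.333)²/(9.333+10.833) = 1568/363 ≈ 4.320 in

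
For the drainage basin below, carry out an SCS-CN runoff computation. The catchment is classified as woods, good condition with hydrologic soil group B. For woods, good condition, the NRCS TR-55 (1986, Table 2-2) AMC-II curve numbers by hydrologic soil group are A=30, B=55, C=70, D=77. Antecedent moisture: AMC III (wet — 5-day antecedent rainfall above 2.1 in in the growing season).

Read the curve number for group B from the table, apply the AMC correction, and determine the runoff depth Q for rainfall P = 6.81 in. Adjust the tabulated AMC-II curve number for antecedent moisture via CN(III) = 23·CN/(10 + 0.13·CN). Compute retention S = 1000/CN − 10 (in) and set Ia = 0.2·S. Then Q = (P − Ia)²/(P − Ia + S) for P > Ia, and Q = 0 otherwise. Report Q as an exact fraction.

NRCS table: woods, good condition, soil group B → CN(II) = 55
Adjust CN=55 to AMC III: 23·55/(10 + 0.13·55) → 1265 ÷ (343/20) = 25300/343 ≈ 73.761
S = 1000/(25300/343) − 10 = 900/253 in ≈ 3.557 in
Ia = 0.2·(900/253) = 180/253 in ≈ 0.711 in
Since P=6.810 > Ia=0.711: effective rainfall P−Ia = 154293/25300 in
Runoff Q = (P−Ia)²/(P−Ia+S) = (6.099)²/(6.099+3.557) = 7935443283/2060204300 ≈ 3.852 in

Q = 7935443283/2060204300 in ≈ 3.852 in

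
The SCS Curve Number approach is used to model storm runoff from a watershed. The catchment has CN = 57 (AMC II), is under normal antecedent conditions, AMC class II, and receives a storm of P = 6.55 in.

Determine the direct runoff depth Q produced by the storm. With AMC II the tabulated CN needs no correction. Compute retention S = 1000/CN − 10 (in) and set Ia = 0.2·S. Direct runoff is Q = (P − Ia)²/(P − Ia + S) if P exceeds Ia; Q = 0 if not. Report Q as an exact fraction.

Q = 33028009/16355580 in ≈ 2.019 in

Average conditions: CN = 57 (no AMC adjustment).
Max retention: S = 1000/57 − 10 = 430/57 in (≈ 7.544 in)
Initial abstraction Ia = S/5 = (430/57)/5 = 86/57 ≈ 1.509 in
Excess rainfall: 6.550 − 1.509 = 5.041 in; P > Ia so Q > 0
Q: (5747/1140)² ÷ (14347/1140) = 33028009/16355580 in (≈ 2.019 in)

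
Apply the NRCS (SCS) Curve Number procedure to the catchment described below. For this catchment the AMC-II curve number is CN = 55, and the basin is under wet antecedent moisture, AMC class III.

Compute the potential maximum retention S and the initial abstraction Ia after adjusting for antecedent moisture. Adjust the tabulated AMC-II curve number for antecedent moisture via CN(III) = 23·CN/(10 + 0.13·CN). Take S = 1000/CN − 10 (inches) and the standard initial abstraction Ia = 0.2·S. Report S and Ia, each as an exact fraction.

CN(III) from CN(II)=55: (23·55)/(10 + 0.13·55) = 25300/343 ≈ 73.761
Max retention: S = 1000/(25300/343) − 10 = 900/253 in (≈ 3.557 in)
Ia = 0.2S: 0.2·3.557 = 0.711 in (exactly 180/253)

S = 900/253 in ≈ 3.557 in; Ia = 180/253 in ≈ 0.711 in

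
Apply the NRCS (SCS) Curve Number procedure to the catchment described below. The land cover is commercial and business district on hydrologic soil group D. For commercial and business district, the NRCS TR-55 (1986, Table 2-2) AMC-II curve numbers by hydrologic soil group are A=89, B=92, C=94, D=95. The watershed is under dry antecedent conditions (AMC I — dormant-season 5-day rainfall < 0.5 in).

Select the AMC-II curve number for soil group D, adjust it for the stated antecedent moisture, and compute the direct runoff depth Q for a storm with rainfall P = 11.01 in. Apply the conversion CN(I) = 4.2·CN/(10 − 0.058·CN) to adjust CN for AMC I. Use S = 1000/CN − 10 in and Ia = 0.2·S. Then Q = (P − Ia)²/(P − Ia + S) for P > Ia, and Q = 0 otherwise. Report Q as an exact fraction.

Q = 184297631401/19124030100 in ≈ 9.637 in

NRCS table: commercial and business district, soil group D → CN(II) = 95
Adjust CN=95 to AMC I: 4.2·95/(10 − 0.058·95) → 399 ÷ (449/100) = 39900/449 ≈ 88.864
Retention S: 1000/CN − 10 with CN=88.864 → S = 500/399 ≈ 1.253 in
Initial abstraction Ia = S/5 = (500/399)/5 = 100/399 ≈ 0.251 in
Excess rainfall: 11.010 − 0.251 = 10.759 in; P > Ia so Q > 0
Runoff Q = (P−Ia)²/(P−Ia+S) = (10.759)²/(10.759+1.253) = 184297631401/19124030100 ≈ 9.637 in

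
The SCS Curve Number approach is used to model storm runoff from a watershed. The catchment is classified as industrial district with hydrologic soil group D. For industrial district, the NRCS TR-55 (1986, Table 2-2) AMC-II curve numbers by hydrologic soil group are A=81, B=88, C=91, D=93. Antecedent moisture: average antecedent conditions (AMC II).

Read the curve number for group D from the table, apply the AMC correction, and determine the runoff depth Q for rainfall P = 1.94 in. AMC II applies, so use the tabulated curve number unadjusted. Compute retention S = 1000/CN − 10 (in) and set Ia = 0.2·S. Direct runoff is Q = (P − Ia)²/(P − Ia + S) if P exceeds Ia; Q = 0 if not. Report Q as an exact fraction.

NRCS table: industrial district, soil group D → CN(II) = 93
Average conditions: CN = 93 (no AMC adjustment).
Max retention: S = 1000/93 − 10 = 70/93 in (≈ 0.753 in)
Ia = 0.2S: 0.2·0.753 = 0.151 in (exactly 14/93)
Excess rainfall: 1.940 − 0.151 = 1.789 in; P > Ia so Q > 0
Q = (8321/4650)²/((8321/4650) + 70/93) = (69239041/21622500)/(11821/4650) = 69239041/54967650 in ≈ 1.260 in

Q = 69239041/54967650 in ≈ 1.260 in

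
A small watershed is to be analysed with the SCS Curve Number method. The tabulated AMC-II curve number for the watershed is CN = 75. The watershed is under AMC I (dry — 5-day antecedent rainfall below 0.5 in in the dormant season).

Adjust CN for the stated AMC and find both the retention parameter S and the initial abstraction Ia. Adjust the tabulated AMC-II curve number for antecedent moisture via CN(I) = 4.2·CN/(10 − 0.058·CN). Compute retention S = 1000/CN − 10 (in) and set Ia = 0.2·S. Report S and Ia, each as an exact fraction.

S = 500/63 in ≈ 7.937 in; Ia = 100/63 in ≈ 1.587 in

Dry (AMC I): CN(I) = 4.2·75/(10 − 0.058·75) = 315/(113/20) = 6300/113 ≈ 55.752
S = 1000/(6300/113) − 10 = 500/63 in ≈ 7.937 in
Initial abstraction Ia = S/5 = (500/63)/5 = 100/63 ≈ 1.587 in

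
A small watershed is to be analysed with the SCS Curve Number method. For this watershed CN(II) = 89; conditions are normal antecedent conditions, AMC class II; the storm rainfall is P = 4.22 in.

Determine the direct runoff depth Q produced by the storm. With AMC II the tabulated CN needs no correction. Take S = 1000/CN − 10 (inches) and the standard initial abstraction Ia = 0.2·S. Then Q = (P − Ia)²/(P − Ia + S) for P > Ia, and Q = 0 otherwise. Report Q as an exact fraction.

AMC II — tabulated CN = 89 applies directly.
Max retention: S = 1000/89 − 10 = 110/89 in (≈ 1.236 in)
Ia = 0.2S: 0.2·1.236 = 0.247 in (exactly 22/89)
Excess rainfall: 4.220 − 0.247 = 3.973 in; P > Ia so Q > 0
Q = (17679/4450)²/((17679/4450) + 110/89) = (312547041/19802500)/(23179/4450) = 312547041/103146550 in ≈ 3.030 in

Q = 312547041/103146550 in ≈ 3.030 in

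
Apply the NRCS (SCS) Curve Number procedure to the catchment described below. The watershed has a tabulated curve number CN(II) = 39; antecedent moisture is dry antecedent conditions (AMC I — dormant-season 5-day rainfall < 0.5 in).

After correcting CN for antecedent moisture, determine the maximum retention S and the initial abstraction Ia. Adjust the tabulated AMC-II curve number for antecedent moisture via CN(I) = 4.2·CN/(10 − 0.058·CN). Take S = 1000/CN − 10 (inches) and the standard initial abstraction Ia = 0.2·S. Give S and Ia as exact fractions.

S = 30500/819 in ≈ 37.241 in; Ia = 6100/819 in ≈ 7.448 in

Adjust CN=39 to AMC I: 4.2·39/(10 − 0.058·39) → (819/5) ÷ (3869/500) = 81900/3869 ≈ 21.168
Max retention: S = 1000/(81900/3869) − 10 = 30500/819 in (≈ 37.241 in)
Ia = 0.2·(30500/819) = 6100/819 in ≈ 7.448 in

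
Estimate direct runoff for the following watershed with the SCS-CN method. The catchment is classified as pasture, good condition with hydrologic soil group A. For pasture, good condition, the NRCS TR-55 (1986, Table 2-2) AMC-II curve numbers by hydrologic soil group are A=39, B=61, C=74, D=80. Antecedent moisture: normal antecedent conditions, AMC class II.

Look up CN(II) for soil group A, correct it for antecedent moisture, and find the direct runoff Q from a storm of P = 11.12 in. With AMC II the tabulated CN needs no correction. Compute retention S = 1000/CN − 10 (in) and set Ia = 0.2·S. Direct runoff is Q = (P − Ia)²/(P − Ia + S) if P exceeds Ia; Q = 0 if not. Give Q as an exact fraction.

NRCS table: pasture, good condition, soil group A → CN(II) = 39
Average conditions: CN = 39 (no AMC adjustment).
S = 1000/39 − 10 = 610/39 in ≈ 15.641 in
Ia = 0.2·(610/39) = 122/39 in ≈ 3.128 in
P − Ia = 11.120 − 3.128 = 7792/975 ≈ 7.992 in (> 0, runoff occurs)
Q = (7792/975)²/((7792/975) + 610/39) = (60715264/950625)/(23042/975) = 30357632/11232975 in ≈ 2.703 in

Q = 30357632/11232975 in ≈ 2.703 in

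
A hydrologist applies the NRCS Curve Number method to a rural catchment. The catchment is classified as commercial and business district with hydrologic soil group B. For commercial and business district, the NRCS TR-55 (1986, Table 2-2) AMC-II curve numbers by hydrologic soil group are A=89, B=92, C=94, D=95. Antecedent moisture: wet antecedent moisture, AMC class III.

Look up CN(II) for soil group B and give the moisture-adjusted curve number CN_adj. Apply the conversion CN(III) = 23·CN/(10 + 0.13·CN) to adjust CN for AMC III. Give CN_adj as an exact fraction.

CN_adj = 52900/549 ≈ 96.357

NRCS table: commercial and business district, soil group B → CN(II) = 92
Adjust CN=92 to AMC III: 23·92/(10 + 0.13·92) → 2116 ÷ (549/25) = 52900/549 ≈ 96.357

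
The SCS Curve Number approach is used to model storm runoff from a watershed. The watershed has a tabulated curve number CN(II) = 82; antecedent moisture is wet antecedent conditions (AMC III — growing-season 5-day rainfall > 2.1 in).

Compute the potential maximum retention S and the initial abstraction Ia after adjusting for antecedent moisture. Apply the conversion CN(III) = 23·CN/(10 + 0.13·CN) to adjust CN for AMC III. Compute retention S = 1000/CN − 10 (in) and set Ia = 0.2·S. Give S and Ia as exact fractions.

Adjust CN=82 to AMC III: 23·82/(10 + 0.13·82) → 1886 ÷ (1033/50) = 94300/1033 ≈ 91.288
S = 1000/(94300/1033) − 10 = 900/943 in ≈ 0.954 in
Ia = 0.2·(900/943) = 180/943 in ≈ 0.191 in

S = 900/943 in ≈ 0.954 in; Ia = 180/943 in ≈ 0.191 in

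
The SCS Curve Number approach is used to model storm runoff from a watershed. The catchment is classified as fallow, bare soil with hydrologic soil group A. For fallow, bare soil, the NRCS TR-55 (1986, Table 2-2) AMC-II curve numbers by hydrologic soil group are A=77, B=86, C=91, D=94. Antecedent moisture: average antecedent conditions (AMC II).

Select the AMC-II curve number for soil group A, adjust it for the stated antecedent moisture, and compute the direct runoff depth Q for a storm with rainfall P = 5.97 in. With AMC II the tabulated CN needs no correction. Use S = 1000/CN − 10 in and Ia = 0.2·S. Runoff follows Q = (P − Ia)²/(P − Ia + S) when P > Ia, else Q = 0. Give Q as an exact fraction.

NRCS table: fallow, bare soil, soil group A → CN(II) = 77
Average conditions: CN = 77 (no AMC adjustment).
Max retention: S = 1000/77 − 10 = 230/77 in (≈ 2.987 in)
Initial abstraction Ia = S/5 = (230/77)/5 = 46/77 ≈ 0.597 in
Excess rainfall: 5.970 − 0.597 = 5.373 in; P > Ia so Q > 0
Q = (41369/7700)²/((41369/7700) + 230/77) = (1711394161/59290000)/(64369/7700) = 1711394161/495641300 in ≈ 3.453 in

Q = 1711394161/495641300 in ≈ 3.453 in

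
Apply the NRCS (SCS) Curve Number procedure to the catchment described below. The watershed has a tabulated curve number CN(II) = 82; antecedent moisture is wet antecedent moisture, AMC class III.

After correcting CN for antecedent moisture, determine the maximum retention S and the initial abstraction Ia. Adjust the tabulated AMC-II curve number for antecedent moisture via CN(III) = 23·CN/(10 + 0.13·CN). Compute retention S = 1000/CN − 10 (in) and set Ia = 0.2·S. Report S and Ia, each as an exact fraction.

Wet (AMC III): CN(III) = 23·82/(10 + 0.13·82) = 1886/(1033/50) = 94300/1033 ≈ 91.288
S = 1000/(94300/1033) − 10 = 900/943 in ≈ 0.954 in
Ia = 0.2·(900/943) = 180/943 in ≈ 0.191 in

S = 900/943 in ≈ 0.954 in; Ia = 180/943 in ≈ 0.191 in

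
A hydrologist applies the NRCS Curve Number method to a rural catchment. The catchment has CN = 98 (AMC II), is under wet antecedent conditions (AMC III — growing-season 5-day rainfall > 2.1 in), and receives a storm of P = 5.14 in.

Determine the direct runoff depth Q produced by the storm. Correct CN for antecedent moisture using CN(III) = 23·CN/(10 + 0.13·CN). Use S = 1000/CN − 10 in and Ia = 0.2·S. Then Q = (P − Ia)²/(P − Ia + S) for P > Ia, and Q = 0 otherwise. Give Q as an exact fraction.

Wet (AMC III): CN(III) = 23·98/(10 + 0.13·98) = 2254/(1137/50) = 112700/1137 ≈ 99.120
Retention S: 1000/CN − 10 with CN=99.120 → S = 100/1127 ≈ 0.089 in
Ia = 0.2S: 0.2·0.089 = 0.018 in (exactly 20/1127)
Since P=5.140 > Ia=0.018: effective rainfall P−Ia = 288639/56350 in
Q = (288639/56350)²/((288639/56350) + 100/1127) = (83312472321/3175322500)/(293639/56350) = 83312472321/16546557650 in ≈ 5.035 in

Q = 83312472321/16546557650 in ≈ 5.035 in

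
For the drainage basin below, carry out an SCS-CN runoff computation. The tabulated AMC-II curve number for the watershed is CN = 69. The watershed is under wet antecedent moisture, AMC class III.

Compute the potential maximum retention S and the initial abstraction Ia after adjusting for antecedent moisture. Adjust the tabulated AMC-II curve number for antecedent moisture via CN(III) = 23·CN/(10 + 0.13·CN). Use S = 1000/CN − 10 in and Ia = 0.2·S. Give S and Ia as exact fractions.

CN(III) from CN(II)=69: (23·69)/(10 + 0.13·69) = 158700/1897 ≈ 83.658
Retention S: 1000/CN − 10 with CN=83.658 → S = 3100/1587 ≈ 1.953 in
Initial abstraction Ia = S/5 = (3100/1587)/5 = 620/1587 ≈ 0.391 in

S = 3100/1587 in ≈ 1.953 in; Ia = 620/1587 in ≈ 0.391 in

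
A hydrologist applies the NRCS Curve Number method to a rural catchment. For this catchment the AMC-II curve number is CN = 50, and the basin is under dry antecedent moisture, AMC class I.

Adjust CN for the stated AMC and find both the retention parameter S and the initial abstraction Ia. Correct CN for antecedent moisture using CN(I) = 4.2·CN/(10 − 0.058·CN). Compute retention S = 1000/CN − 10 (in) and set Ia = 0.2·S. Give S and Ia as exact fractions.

CN(I) from CN(II)=50: (4.2·50)/(10 − 0.058·50) = 2100/71 ≈ 29.577
Retention S: 1000/CN − 10 with CN=29.577 → S = 500/21 ≈ 23.810 in
Ia = 0.2S: 0.2·23.810 = 4.762 in (exactly 100/21)

S = 500/21 in ≈ 23.810 in; Ia = 100/21 in ≈ 4.762 in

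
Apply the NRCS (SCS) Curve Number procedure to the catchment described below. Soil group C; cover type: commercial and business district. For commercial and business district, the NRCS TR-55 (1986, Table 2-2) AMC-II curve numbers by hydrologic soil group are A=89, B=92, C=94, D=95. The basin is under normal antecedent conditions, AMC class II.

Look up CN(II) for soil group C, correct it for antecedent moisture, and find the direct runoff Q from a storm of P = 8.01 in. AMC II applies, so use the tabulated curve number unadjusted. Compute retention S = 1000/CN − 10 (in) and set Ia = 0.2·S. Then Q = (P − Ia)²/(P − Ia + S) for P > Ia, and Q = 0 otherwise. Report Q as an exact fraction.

Q = 457493403/62740300 in ≈ 7.292 in

NRCS table: commercial and business district, soil group C → CN(II) = 94
AMC II — tabulated CN = 94 applies directly.
Retention S: 1000/CN − 10 with CN=94.000 → S = 30/47 ≈ 0.638 in
Ia = 0.2S: 0.2·0.638 = 0.128 in (exactly 6/47)
P − Ia = 8.010 − 0.128 = 37047/4700 ≈ 7.882 in (> 0, runoff occurs)
Q = (37047/4700)²/((37047/4700) + 30/47) = (1372480209/22090000)/(40047/4700) = 457493403/62740300 in ≈ 7.292 in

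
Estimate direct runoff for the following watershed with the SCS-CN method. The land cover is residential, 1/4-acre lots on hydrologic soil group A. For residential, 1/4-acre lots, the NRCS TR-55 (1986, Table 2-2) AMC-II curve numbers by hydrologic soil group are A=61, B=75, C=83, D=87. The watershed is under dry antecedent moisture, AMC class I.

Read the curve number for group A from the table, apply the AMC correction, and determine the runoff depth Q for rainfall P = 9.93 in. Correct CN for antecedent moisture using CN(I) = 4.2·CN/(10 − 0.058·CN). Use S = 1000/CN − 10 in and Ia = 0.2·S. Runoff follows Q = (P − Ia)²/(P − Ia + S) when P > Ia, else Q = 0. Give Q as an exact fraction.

Q = 86442468121/40309269700 in ≈ 2.144 in

NRCS table: residential, 1/4-acre lots, soil group A → CN(II) = 61
Dry (AMC I): CN(I) = 4.2·61/(10 − 0.058·61) = (1281/5)/(3231/500) = 42700/1077 ≈ 39.647
S = 1000/(42700/1077) − 10 = 6500/427 in ≈ 15.222 in
Ia = 0.2S: 0.2·15.222 = 3.044 in (exactly 1300/427)
Since P=9.930 > Ia=3.044: effective rainfall P−Ia = 294011/42700 in
Q = (294011/42700)²/((294011/42700) + 6500/427) = (86442468121/1823290000)/(944011/42700) = 86442468121/40309269700 in ≈ 2.144 in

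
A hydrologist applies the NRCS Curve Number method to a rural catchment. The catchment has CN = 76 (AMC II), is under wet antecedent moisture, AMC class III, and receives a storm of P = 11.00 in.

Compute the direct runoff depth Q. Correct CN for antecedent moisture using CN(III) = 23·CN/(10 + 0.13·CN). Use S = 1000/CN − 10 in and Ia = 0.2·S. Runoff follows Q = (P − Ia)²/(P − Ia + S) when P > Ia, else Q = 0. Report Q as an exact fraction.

Q = 21967969/2310419 in ≈ 9.508 in

CN(III) from CN(II)=76: (23·76)/(10 + 0.13·76) = 43700/497 ≈ 87.928
Retention S: 1000/CN − 10 with CN=87.928 → S = 600/437 ≈ 1.373 in
Ia = 0.2S: 0.2·1.373 = 0.275 in (exactly 120/437)
Excess rainfall: 11.000 − 0.275 = 10.725 in; P > Ia so Q > 0
Q: (4687/437)² ÷ (5287/437) = 21967969/2310419 in (≈ 9.508 in)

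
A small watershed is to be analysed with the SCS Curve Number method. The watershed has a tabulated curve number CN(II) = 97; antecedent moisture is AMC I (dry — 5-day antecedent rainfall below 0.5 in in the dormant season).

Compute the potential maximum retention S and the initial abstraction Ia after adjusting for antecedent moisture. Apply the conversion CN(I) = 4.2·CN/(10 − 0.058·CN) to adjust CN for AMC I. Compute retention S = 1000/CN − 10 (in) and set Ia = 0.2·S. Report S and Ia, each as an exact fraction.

S = 500/679 in ≈ 0.736 in; Ia = 100/679 in ≈ 0.147 in

CN(I) from CN(II)=97: (4.2·97)/(10 − 0.058·97) = 67900/729 ≈ 93.141
S = 1000/(67900/729) − 10 = 500/679 in ≈ 0.736 in
Ia = 0.2·(500/679) = 100/679 in ≈ 0.147 in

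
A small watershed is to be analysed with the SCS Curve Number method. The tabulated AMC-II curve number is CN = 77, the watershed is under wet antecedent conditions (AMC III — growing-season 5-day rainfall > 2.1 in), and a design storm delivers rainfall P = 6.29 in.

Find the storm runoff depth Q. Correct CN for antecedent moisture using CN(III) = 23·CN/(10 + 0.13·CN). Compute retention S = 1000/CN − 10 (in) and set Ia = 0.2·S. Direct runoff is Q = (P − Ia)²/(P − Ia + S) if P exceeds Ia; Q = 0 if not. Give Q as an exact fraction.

Wet (AMC III): CN(III) = 23·77/(10 + 0.13·77) = 1771/(2001/100) = 7700/87 ≈ 88.506
Retention S: 1000/CN − 10 with CN=88.506 → S = 100/77 ≈ 1.299 in
Ia = 0.2S: 0.2·1.299 = 0.260 in (exactly 20/77)
Since P=6.290 > Ia=0.260: effective rainfall P−Ia = 46433/7700 in
Q: (46433/7700)² ÷ (56433/7700) = 2156023489/434534100 in (≈ 4.962 in)

Q = 2156023489/434534100 in ≈ 4.962 in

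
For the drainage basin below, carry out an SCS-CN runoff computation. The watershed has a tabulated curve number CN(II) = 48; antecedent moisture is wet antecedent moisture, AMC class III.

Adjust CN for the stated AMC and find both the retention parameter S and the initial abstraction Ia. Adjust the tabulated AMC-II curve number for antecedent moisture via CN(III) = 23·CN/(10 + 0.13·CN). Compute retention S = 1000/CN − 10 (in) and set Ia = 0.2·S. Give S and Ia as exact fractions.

S = 325/69 in ≈ 4.710 in; Ia = 65/69 in ≈ 0.942 in

Adjust CN=48 to AMC III: 23·48/(10 + 0.13·48) → 1104 ÷ (406/25) = 13800/203 ≈ 67.980
S = 1000/(13800/203) − 10 = 325/69 in ≈ 4.710 in
Ia = 0.2·(325/69) = 65/69 in ≈ 0.942 in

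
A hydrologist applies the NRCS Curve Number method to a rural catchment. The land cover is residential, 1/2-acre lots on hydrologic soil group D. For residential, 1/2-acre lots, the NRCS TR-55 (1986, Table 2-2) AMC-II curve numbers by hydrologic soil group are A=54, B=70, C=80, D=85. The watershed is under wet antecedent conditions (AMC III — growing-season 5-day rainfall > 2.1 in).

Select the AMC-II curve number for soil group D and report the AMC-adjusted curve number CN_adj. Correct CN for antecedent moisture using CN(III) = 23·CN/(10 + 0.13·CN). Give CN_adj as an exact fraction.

NRCS table: residential, 1/2-acre lots, soil group D → CN(II) = 85
Adjust CN=85 to AMC III: 23·85/(10 + 0.13·85) → 1955 ÷ (421/20) = 39100/421 ≈ 92.874

CN_adj = 39100/421 ≈ 92.874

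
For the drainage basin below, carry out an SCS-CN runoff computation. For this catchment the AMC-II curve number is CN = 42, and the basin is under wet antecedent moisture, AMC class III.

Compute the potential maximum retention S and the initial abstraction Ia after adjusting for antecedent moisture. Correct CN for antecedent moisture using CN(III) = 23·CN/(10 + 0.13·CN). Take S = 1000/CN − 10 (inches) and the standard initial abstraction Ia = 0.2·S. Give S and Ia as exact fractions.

Wet (AMC III): CN(III) = 23·42/(10 + 0.13·42) = 966/(773/50) = 48300/773 ≈ 62.484
Max retention: S = 1000/(48300/773) − 10 = 2900/483 in (≈ 6.004 in)
Ia = 0.2S: 0.2·6.004 = 1.201 in (exactly 580/483)

S = 2900/483 in ≈ 6.004 in; Ia = 580/483 in ≈ 1.201 in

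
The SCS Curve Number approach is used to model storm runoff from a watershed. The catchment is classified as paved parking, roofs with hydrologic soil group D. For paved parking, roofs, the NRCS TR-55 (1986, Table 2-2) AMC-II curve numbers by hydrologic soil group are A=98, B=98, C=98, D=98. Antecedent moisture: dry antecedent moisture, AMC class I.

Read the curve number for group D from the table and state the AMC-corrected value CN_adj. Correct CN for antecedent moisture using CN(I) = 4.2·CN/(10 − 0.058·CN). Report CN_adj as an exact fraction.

CN_adj = 102900/1079 ≈ 95.366

NRCS table: paved parking, roofs, soil group D → CN(II) = 98
Adjust CN=98 to AMC I: 4.2·98/(10 − 0.058·98) → (2058/5) ÷ (1079/250) = 102900/1079 ≈ 95.366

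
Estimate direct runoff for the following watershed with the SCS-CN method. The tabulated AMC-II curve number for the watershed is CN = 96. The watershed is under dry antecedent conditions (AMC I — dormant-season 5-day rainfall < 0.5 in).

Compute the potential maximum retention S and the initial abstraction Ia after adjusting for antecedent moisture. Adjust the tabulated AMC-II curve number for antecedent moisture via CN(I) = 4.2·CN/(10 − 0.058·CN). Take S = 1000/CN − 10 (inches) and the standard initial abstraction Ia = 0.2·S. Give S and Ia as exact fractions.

Adjust CN=96 to AMC I: 4.2·96/(10 − 0.058·96) → (2016/5) ÷ (554/125) = 25200/277 ≈ 90.975
S = 1000/(25200/277) − 10 = 125/126 in ≈ 0.992 in
Initial abstraction Ia = S/5 = (125/126)/5 = 25/126 ≈ 0.198 in

S = 125/126 in ≈ 0.992 in; Ia = 25/126 in ≈ 0.198 in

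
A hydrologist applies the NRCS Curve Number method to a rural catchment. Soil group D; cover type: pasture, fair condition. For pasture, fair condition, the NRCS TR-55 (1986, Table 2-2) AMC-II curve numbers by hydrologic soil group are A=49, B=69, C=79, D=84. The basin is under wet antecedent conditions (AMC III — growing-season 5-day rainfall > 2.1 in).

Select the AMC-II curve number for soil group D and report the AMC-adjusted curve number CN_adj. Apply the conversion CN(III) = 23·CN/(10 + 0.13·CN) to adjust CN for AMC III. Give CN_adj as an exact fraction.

NRCS table: pasture, fair condition, soil group D → CN(II) = 84
Adjust CN=84 to AMC III: 23·84/(10 + 0.13·84) → 1932 ÷ (523/25) = 48300/523 ≈ 92.352

CN_adj = 48300/523 ≈ 92.352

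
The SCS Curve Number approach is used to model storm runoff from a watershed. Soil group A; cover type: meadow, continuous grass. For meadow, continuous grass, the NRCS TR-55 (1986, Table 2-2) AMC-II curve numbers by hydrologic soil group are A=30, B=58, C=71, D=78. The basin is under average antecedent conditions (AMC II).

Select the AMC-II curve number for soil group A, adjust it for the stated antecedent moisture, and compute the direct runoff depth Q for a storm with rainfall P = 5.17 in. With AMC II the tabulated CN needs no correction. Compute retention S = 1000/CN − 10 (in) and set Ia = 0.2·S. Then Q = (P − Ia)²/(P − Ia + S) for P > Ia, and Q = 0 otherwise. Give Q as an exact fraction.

Q = 22801/2145300 in ≈ 0.011 in

NRCS table: meadow, continuous grass, soil group A → CN(II) = 30
CN(II) = 30; AMC II needs no correction.
Retention S: 1000/CN − 10 with CN=30.000 → S = 70/3 ≈ 23.333 in
Ia = 0.2·(70/3) = 14/3 in ≈ 4.667 in
Since P=5.170 > Ia=4.667: effective rainfall P−Ia = 151/300 in
Q: (151/300)² ÷ (7151/300) = 22801/2145300 in (≈ 0.011 in)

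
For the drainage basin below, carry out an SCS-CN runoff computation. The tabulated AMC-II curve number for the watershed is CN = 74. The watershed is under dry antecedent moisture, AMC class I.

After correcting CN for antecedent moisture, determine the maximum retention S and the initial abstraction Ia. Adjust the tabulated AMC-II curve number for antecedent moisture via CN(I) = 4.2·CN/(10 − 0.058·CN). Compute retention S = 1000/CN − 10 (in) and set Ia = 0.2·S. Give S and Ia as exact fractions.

CN(I) from CN(II)=74: (4.2·74)/(10 − 0.058·74) = 77700/1427 ≈ 54.450
Max retention: S = 1000/(77700/1427) − 10 = 6500/777 in (≈ 8.366 in)
Ia = 0.2·(6500/777) = 1300/777 in ≈ 1.673 in

S = 6500/777 in ≈ 8.366 in; Ia = 1300/777 in ≈ 1.673 in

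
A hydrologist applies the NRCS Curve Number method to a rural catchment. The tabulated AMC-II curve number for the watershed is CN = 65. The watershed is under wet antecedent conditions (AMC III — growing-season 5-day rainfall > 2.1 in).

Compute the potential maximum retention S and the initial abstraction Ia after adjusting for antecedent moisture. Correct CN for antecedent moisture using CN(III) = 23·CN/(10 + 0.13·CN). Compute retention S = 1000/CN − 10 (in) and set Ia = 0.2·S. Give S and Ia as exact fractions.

S = 700/299 in ≈ 2.341 in; Ia = 140/299 in ≈ 0.468 in

CN(III) from CN(II)=65: (23·65)/(10 + 0.13·65) = 29900/369 ≈ 81.030
Retention S: 1000/CN − 10 with CN=81.030 → S = 700/299 ≈ 2.341 in
Ia = 0.2·(700/299) = 140/299 in ≈ 0.468 in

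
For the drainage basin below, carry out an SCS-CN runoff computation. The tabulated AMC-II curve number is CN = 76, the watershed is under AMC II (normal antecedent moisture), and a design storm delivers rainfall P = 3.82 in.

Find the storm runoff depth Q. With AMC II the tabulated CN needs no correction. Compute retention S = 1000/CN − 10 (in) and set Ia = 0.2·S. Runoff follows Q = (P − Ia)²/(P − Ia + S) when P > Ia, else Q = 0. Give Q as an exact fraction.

Q = 9174841/5727550 in ≈ 1.602 in

Average conditions: CN = 76 (no AMC adjustment).
S = 1000/76 − 10 = 60/19 in ≈ 3.158 in
Initial abstraction Ia = S/5 = (60/19)/5 = 12/19 ≈ 0.632 in
Since P=3.820 > Ia=0.632: effective rainfall P−Ia = 3029/950 in
Q = (3029/950)²/((3029/950) + 60/19) = (9174841/902500)/(6029/950) = 9174841/5727550 in ≈ 1.602 in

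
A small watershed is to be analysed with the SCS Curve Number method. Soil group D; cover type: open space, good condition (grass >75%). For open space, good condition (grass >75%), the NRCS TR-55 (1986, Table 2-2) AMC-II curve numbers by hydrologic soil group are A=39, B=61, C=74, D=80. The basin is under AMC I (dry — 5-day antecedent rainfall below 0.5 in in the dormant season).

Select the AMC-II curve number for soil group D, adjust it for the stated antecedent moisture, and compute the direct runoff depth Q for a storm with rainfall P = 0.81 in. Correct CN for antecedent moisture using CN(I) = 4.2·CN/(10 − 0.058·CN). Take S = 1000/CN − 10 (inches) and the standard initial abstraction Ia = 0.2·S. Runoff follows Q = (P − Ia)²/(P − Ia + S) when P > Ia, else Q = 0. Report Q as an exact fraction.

Q = 0 in ≈ 0.000 in

NRCS table: open space, good condition (grass >75%), soil group D → CN(II) = 80
CN(I) from CN(II)=80: (4.2·80)/(10 − 0.058·80) = 4200/67 ≈ 62.687
Max retention: S = 1000/(4200/67) − 10 = 125/21 in (≈ 5.952 in)
Ia = 0.2S: 0.2·5.952 = 1.190 in (exactly 25/21)
P = 0.810 ≤ Ia = 1.190 in: entire storm abstracted, Q = 0.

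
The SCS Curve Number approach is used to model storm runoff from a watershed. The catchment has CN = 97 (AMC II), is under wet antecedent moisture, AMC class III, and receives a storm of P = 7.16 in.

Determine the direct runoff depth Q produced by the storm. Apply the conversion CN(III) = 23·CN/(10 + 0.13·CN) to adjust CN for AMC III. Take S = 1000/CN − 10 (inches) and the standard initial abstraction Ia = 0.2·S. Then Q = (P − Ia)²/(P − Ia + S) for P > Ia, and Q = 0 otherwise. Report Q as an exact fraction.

Q = 158283826801/22608340475 in ≈ 7.001 in

Wet (AMC III): CN(III) = 23·97/(10 + 0.13·97) = 2231/(2261/100) = 223100/2261 ≈ 98.673
S = 1000/(223100/2261) − 10 = 300/2231 in ≈ 0.134 in
Ia = 0.2S: 0.2·0.134 = 0.027 in (exactly 60/2231)
Since P=7.160 > Ia=0.027: effective rainfall P−Ia = 397849/55775 in
Runoff Q = (P−Ia)²/(P−Ia+S) = (7.133)²/(7.133+0.134) = 158283826801/22608340475 ≈ 7.001 in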